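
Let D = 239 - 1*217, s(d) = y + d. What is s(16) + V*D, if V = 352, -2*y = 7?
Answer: 15513/2 ≈ 7756.5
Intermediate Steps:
y = -7/2 (y = -½*7 = -7/2 ≈ -3.5000)
s(d) = -7/2 + d
D = 22 (D = 239 - 217 = 22)
s(16) + V*D = (-7/2 + 16) + 352*22 = 25/2 + 7744 = 15513/2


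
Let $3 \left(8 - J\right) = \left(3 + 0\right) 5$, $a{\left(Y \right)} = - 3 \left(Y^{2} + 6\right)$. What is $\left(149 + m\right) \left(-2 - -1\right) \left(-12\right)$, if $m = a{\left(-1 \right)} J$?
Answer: $1032$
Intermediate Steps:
$a{\left(Y \right)} = -18 - 3 Y^{2}$ ($a{\left(Y \right)} = - 3 \left(6 + Y^{2}\right) = -18 - 3 Y^{2}$)
$J = 3$ ($J = 8 - \frac{\left(3 + 0\right) 5}{3} = 8 - \frac{3 \cdot 5}{3} = 8 - 5 = 3$)
$m = -63$ ($m = \left(-18 - 3 \left(-1\right)^{2}\right) 3 = \left(-18 - 3\right) 3 = \left(-21\right) 3 = -63$)
$\left(149 + m\right) \left(-2 - -1\right) \left(-12\right) = \left(149 - 63\right) \left(-2 - -1\right) \left(-12\right) = 86 \left(-2 + 1\right) \left(-12\right) = 86 \left(\left(-1\right) \left(-12\right)\right) = 86 \cdot 12 = 1032$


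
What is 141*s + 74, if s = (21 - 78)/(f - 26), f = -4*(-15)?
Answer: -5521/34 ≈ -162.38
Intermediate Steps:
f = 60
s = -57/34 (s = (21 - 78)/(60 - 26) = -57/34 ≈ -1.6765)
141*s + 74 = 141*(-57/34) + 74 = -8037/34 + 74 = -5521/34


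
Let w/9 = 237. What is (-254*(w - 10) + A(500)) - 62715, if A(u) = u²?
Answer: -351957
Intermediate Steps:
w = 2133 (w = 9*237 = 2133)
(-254*(w - 10) + A(500)) - 62715 = (-254*(2133 - 10) + 500²) - 62715 = (-254*2123 + 250000) - 62715 = (-539242 + 250000) - 62715 = -289242 - 62715 = -351957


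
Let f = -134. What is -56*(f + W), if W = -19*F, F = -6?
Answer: 1120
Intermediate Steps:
W = 114 (W = -19*(-6) = 114)
-56*(f + W) = -56*(-134 + 114) = -56*(-20) = 1120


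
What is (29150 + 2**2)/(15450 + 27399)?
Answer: 9718/14283 ≈ 0.68039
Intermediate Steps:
(29150 + 2**2)/(15450 + 27399) = (29150 + 4)/42849 = 29154*(1/42849) = 9718/14283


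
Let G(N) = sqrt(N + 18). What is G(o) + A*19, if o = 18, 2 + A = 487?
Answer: 9221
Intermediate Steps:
A = 485 (A = -2 + 487 = 485)
G(N) = sqrt(18 + N)
G(o) + A*19 = sqrt(18 + 18) + 485*19 = sqrt(36) + 9215 = 6 + 9215 = 9221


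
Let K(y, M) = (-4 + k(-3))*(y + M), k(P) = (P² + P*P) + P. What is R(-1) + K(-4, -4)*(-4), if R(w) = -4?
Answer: 348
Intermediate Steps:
k(P) = P + 2*P² (k(P) = (P² + P²) + P = 2*P² + P = P + 2*P²)
K(y, M) = 11*M + 11*y (K(y, M) = (-4 - 3*(1 + 2*(-3)))*(y + M) = (-4 - 3*(1 - 6))*(M + y) = (-4 - 3*(-5))*(M + y) = (-4 + 15)*(M + y) = 11*(M + y) = 11*M + 11*y)
R(-1) + K(-4, -4)*(-4) = -4 + (11*(-4) + 11*(-4))*(-4) = -4 + (-44 - 44)*(-4) = -4 - 88*(-4) = -4 + 352 = 348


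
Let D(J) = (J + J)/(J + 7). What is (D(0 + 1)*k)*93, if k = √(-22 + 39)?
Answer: 93*√17/4 ≈ 95.862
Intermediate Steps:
k = √17 ≈ 4.1231
D(J) = 2*J/(7 + J) (D(J) = (2*J)/(7 + J) = 2*J/(7 + J))
(D(0 + 1)*k)*93 = ((2*(0 + 1)/(7 + (0 + 1)))*√17)*93 = ((2*1/(7 + 1))*√17)*93 = ((2*1/8)*√17)*93 = ((2*1*(⅛))*√17)*93 = (√17/4)*93 = 93*√17/4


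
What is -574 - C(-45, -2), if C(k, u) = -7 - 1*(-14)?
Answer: -581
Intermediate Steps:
C(k, u) = 7 (C(k, u) = -7 + 14 = 7)
-574 - C(-45, -2) = -574 - 1*7 = -574 - 7 = -581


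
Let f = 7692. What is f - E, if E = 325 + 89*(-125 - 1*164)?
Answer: 33088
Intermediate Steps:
E = -25396 (E = 325 + 89*(-125 - 164) = 325 + 89*(-289) = 325 - 25721 = -25396)
f - E = 7692 - 1*(-25396) = 7692 + 25396 = 33088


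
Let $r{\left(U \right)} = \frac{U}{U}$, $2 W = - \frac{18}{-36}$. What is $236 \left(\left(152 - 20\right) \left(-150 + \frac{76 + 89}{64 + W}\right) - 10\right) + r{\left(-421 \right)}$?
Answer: $- \frac{1180955543}{257} \approx -4.5952 \cdot 10^{6}$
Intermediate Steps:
$W = \frac{1}{4}$ ($W = \frac{\left(-18\right) \frac{1}{-36}}{2} = \frac{\left(-18\right) \left(- \frac{1}{36}\right)}{2} = \frac{1}{2} \cdot \frac{1}{2} = \frac{1}{4} \approx 0.25$)
$r{\left(U \right)} = 1$
$236 \left(\left(152 - 20\right) \left(-150 + \frac{76 + 89}{64 + W}\right) - 10\right) + r{\left(-421 \right)} = 236 \left(\left(152 - 20\right) \left(-150 + \frac{76 + 89}{64 + \frac{1}{4}}\right) - 10\right) + 1 = 236 \left(132 \left(-150 + \frac{165}{\frac{257}{4}}\right) - 10\right) + 1 = 236 \left(132 \left(-150 + 165 \cdot \frac{4}{257}\right) - 10\right) + 1 = 236 \left(132 \left(-150 + \frac{660}{257}\right) - 10\right) + 1 = 236 \left(132 \left(- \frac{37890}{257}\right) - 10\right) + 1 = 236 \left(- \frac{5001480}{257} - 10\right) + 1 = 236 \left(- \frac{5004050}{257}\right) + 1 = - \frac{1180955800}{257} + 1 = - \frac{1180955543}{257}$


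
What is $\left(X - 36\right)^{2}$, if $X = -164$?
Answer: $40000$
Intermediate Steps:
$\left(X - 36\right)^{2} = \left(-164 - 36\right)^{2} = \left(-200\right)^{2} = 40000$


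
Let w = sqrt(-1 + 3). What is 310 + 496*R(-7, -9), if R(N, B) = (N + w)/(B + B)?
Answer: 4526/9 - 248*sqrt(2)/9 ≈ 463.92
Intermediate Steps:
w = sqrt(2) ≈ 1.4142
R(N, B) = (N + sqrt(2))/(2*B) (R(N, B) = (N + sqrt(2))/(B + B) = (N + sqrt(2))/((2*B)) = (N + sqrt(2))*(1/(2*B)) = (N + sqrt(2))/(2*B))
310 + 496*R(-7, -9) = 310 + 496*((1/2)*(-7 + sqrt(2))/(-9)) = 310 + 496*((1/2)*(-1/9)*(-7 + sqrt(2))) = 310 + 496*(7/18 - sqrt(2)/18) = 310 + (1736/9 - 248*sqrt(2)/9) = 4526/9 - 248*sqrt(2)/9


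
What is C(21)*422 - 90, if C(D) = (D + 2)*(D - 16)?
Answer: 48440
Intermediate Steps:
C(D) = (-16 + D)*(2 + D) (C(D) = (2 + D)*(-16 + D) = (-16 + D)*(2 + D))
C(21)*422 - 90 = (-32 + 21**2 - 14*21)*422 - 90 = (-32 + 441 - 294)*422 - 90 = 115*422 - 90 = 48530 - 90 = 48440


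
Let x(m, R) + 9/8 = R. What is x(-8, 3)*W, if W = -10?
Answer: -75/4 ≈ -18.750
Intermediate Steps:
x(m, R) = -9/8 + R
x(-8, 3)*W = (-9/8 + 3)*(-10) = (15/8)*(-10) = -75/4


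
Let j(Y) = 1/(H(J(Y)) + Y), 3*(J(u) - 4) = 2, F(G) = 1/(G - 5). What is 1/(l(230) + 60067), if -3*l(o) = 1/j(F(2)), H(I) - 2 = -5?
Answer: 9/540613 ≈ 1.6648e-5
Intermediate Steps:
F(G) = 1/(-5 + G)
J(u) = 14/3 (J(u) = 4 + (⅓)*2 = 4 + ⅔ = 14/3)
H(I) = -3 (H(I) = 2 - 5 = -3)
j(Y) = 1/(-3 + Y)
l(o) = 10/9 (l(o) = -(-1 + 1/(3*(-5 + 2))) = -1/(3*(1/(-3 + 1/(-3)))) = -1/(3*(1/(-3 - ⅓))) = -1/(3*(1/(-10/3))) = -1/(3*(-3/10)) = -⅓*(-10/3) = 10/9)
1/(l(230) + 60067) = 1/(10/9 + 60067) = 1/(540613/9) = 9/540613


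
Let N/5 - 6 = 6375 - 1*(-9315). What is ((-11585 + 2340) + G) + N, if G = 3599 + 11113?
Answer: 83947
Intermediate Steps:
N = 78480 (N = 30 + 5*(6375 - 1*(-9315)) = 30 + 5*(6375 + 9315) = 30 + 5*15690 = 30 + 78450 = 78480)
G = 14712
((-11585 + 2340) + G) + N = ((-11585 + 2340) + 14712) + 78480 = (-9245 + 14712) + 78480 = 5467 + 78480 = 83947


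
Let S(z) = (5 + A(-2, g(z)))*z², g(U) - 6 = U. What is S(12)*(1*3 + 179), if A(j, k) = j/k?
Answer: 128128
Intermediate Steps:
g(U) = 6 + U
S(z) = z²*(5 - 2/(6 + z)) (S(z) = (5 - 2/(6 + z))*z² = z²*(5 - 2/(6 + z)))
S(12)*(1*3 + 179) = (12²*(28 + 5*12)/(6 + 12))*(1*3 + 179) = (144*(28 + 60)/18)*(3 + 179) = (144*(1/18)*88)*182 = 704*182 = 128128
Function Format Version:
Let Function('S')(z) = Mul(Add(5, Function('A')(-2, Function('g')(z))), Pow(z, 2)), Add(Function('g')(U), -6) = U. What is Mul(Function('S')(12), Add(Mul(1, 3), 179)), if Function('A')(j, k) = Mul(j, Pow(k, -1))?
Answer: 128128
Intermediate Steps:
Function('g')(U) = Add(6, U)
Function('S')(z) = Mul(Pow(z, 2), Add(5, Mul(-2, Pow(Add(6, z), -1)))) (Function('S')(z) = Mul(Add(5, Mul(-2, Pow(Add(6, z), -1))), Pow(z, 2)) = Mul(Pow(z, 2), Add(5, Mul(-2, Pow(Add(6, z), -1)))))
Mul(Function('S')(12), Add(Mul(1, 3), 179)) = Mul(Mul(Pow(12, 2), Pow(Add(6, 12), -1), Add(28, Mul(5, 12))), Add(Mul(1, 3), 179)) = Mul(Mul(144, Pow(18, -1), Add(28, 60)), Add(3, 179)) = Mul(Mul(144, Rational(1, 18), 88), 182) = Mul(704, 182) = 128128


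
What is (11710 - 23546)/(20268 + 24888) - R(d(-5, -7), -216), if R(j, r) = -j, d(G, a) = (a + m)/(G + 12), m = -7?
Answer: -25537/11289 ≈ -2.2621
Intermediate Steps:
d(G, a) = (-7 + a)/(12 + G) (d(G, a) = (a - 7)/(G + 12) = (-7 + a)/(12 + G))
(11710 - 23546)/(20268 + 24888) - R(d(-5, -7), -216) = (11710 - 23546)/(20268 + 24888) - (-1)*(-7 - 7)/(12 - 5) = -11836/45156 - (-1)*-14/7 = -11836*1/45156 - (-1)*(⅐)*(-14) = -2959/11289 - (-1)*(-2) = -2959/11289 - 1*2 = -2959/11289 - 2 = -25537/11289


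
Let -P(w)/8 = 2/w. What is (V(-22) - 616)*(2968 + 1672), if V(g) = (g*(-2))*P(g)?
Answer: -2709760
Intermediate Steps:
P(w) = -16/w
V(g) = 32 (V(g) = (g*(-2))*(-16/g) = (-2*g)*(-16/g) = 32)
(V(-22) - 616)*(2968 + 1672) = (32 - 616)*(2968 + 1672) = -584*4640 = -2709760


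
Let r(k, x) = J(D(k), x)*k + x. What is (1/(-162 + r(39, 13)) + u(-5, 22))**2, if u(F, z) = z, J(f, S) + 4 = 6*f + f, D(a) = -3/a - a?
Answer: 58276374025/120406729 ≈ 484.00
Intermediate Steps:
D(a) = -a - 3/a
J(f, S) = -4 + 7*f (J(f, S) = -4 + (6*f + f) = -4 + 7*f)
r(k, x) = x + k*(-4 - 21/k - 7*k) (r(k, x) = (-4 + 7*(-k - 3/k))*k + x = (-4 + (-21/k - 7*k))*k + x = (-4 - 21/k - 7*k)*k + x = k*(-4 - 21/k - 7*k) + x = x + k*(-4 - 21/k - 7*k))
(1/(-162 + r(39, 13)) + u(-5, 22))**2 = (1/(-162 + (-21 + 13 - 7*39**2 - 4*39)) + 22)**2 = (1/(-162 + (-21 + 13 - 7*1521 - 156)) + 22)**2 = (1/(-162 + (-21 + 13 - 10647 - 156)) + 22)**2 = (1/(-162 - 10811) + 22)**2 = (1/(-10973) + 22)**2 = (-1/10973 + 22)**2 = (241405/10973)**2 = 58276374025/120406729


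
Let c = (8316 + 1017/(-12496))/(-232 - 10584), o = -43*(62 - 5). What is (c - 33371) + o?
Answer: -4841688512711/135156736 ≈ -35823.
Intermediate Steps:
o = -2451 (o = -43*57 = -2451)
c = -103915719/135156736 (c = (8316 + 1017*(-1/12496))/(-10816) = (8316 - 1017/12496)*(-1/10816) = (103915719/12496)*(-1/10816) = -103915719/135156736 ≈ -0.76885)
(c - 33371) + o = (-103915719/135156736 - 33371) - 2451 = -4510419352775/135156736 - 2451 = -4841688512711/135156736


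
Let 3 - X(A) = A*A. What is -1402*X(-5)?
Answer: 30844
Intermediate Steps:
X(A) = 3 - A**2 (X(A) = 3 - A*A = 3 - A**2)
-1402*X(-5) = -1402*(3 - 1*(-5)**2) = -1402*(3 - 1*25) = -1402*(3 - 25) = -1402*(-22) = 30844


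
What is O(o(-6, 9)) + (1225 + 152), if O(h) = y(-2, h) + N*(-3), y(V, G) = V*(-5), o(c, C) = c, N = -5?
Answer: 1402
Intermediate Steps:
y(V, G) = -5*V
O(h) = 25 (O(h) = -5*(-2) - 5*(-3) = 10 + 15 = 25)
O(o(-6, 9)) + (1225 + 152) = 25 + (1225 + 152) = 25 + 1377 = 1402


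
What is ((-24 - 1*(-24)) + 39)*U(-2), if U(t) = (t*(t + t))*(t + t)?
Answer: -1248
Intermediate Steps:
U(t) = 4*t**3 (U(t) = (t*(2*t))*(2*t) = (2*t**2)*(2*t) = 4*t**3)
((-24 - 1*(-24)) + 39)*U(-2) = ((-24 - 1*(-24)) + 39)*(4*(-2)**3) = ((-24 + 24) + 39)*(4*(-8)) = (0 + 39)*(-32) = 39*(-32) = -1248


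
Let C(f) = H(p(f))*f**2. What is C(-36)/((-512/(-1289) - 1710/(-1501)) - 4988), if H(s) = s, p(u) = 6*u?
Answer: 14253081408/253888285 ≈ 56.139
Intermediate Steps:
C(f) = 6*f**3 (C(f) = (6*f)*f**2 = 6*f**3)
C(-36)/((-512/(-1289) - 1710/(-1501)) - 4988) = (6*(-36)**3)/((-512/(-1289) - 1710/(-1501)) - 4988) = (6*(-46656))/((-512*(-1/1289) - 1710*(-1/1501)) - 4988) = -279936/((512/1289 + 90/79) - 4988) = -279936/(156458/101831 - 4988) = -279936/(-507776570/101831) = -279936*(-101831/507776570) = 14253081408/253888285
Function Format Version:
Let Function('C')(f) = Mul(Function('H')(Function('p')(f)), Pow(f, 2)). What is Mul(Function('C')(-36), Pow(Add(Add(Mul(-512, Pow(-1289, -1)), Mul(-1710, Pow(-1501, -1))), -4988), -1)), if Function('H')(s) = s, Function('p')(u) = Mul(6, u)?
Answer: Rational(14253081408, 253888285) ≈ 56.139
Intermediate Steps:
Function('C')(f) = Mul(6, Pow(f, 3)) (Function('C')(f) = Mul(Mul(6, f), Pow(f, 2)) = Mul(6, Pow(f, 3)))
Mul(Function('C')(-36), Pow(Add(Add(Mul(-512, Pow(-1289, -1)), Mul(-1710, Pow(-1501, -1))), -4988), -1)) = Mul(Mul(6, Pow(-36, 3)), Pow(Add(Add(Mul(-512, Pow(-1289, -1)), Mul(-1710, Pow(-1501, -1))), -4988), -1)) = Mul(Mul(6, -46656), Pow(Add(Add(Mul(-512, Rational(-1, 1289)), Mul(-1710, Rational(-1, 1501))), -4988), -1)) = Mul(-279936, Pow(Add(Add(Rational(512, 1289), Rational(90, 79)), -4988), -1)) = Mul(-279936, Pow(Add(Rational(156458, 101831), -4988), -1)) = Mul(-279936, Pow(Rational(-507776570, 101831), -1)) = Mul(-279936, Rational(-101831, 507776570)) = Rational(14253081408, 253888285)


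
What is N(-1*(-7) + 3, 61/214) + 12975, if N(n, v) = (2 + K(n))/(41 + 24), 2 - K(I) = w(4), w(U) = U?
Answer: 12975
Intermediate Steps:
K(I) = -2 (K(I) = 2 - 1*4 = 2 - 4 = -2)
N(n, v) = 0 (N(n, v) = (2 - 2)/(41 + 24) = 0/65 = 0*(1/65) = 0)
N(-1*(-7) + 3, 61/214) + 12975 = 0 + 12975 = 12975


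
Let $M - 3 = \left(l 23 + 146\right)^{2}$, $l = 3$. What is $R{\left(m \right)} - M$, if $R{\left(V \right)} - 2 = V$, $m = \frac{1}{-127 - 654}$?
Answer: $- \frac{36102507}{781} \approx -46226.0$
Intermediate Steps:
$m = - \frac{1}{781}$ ($m = \frac{1}{-781} = - \frac{1}{781} \approx -0.0012804$)
$M = 46228$ ($M = 3 + \left(3 \cdot 23 + 146\right)^{2} = 3 + \left(69 + 146\right)^{2} = 3 + 215^{2} = 3 + 46225 = 46228$)
$R{\left(V \right)} = 2 + V$
$R{\left(m \right)} - M = \left(2 - \frac{1}{781}\right) - 46228 = \frac{1561}{781} - 46228 = - \frac{36102507}{781}$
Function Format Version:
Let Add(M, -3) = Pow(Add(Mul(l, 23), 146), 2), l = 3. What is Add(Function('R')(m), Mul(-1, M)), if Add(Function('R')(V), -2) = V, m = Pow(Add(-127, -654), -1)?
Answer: Rational(-36102507, 781) ≈ -46226.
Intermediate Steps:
m = Rational(-1, 781) (m = Pow(-781, -1) = Rational(-1, 781) ≈ -0.0012804)
M = 46228 (M = Add(3, Pow(Add(Mul(3, 23), 146), 2)) = Add(3, Pow(Add(69, 146), 2)) = Add(3, Pow(215, 2)) = Add(3, 46225) = 46228)
Function('R')(V) = Add(2, V)
Add(Function('R')(m), Mul(-1, M)) = Add(Add(2, Rational(-1, 781)), Mul(-1, 46228)) = Add(Rational(1561, 781), -46228) = Rational(-36102507, 781)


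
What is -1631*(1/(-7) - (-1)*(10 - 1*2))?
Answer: -12815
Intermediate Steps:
-1631*(1/(-7) - (-1)*(10 - 1*2)) = -1631*(-⅐ - (-1)*(10 - 2)) = -1631*(-⅐ - (-1)*8) = -1631*(-⅐ - 1*(-8)) = -1631*(-⅐ + 8) = -1631*55/7 = -12815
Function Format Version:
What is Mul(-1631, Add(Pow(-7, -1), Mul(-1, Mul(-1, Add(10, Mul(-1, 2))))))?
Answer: -12815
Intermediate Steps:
Mul(-1631, Add(Pow(-7, -1), Mul(-1, Mul(-1, Add(10, Mul(-1, 2)))))) = Mul(-1631, Add(Rational(-1, 7), Mul(-1, Mul(-1, Add(10, -2))))) = Mul(-1631, Add(Rational(-1, 7), Mul(-1, Mul(-1, 8)))) = Mul(-1631, Add(Rational(-1, 7), Mul(-1, -8))) = Mul(-1631, Add(Rational(-1, 7), 8)) = Mul(-1631, Rational(55, 7)) = -12815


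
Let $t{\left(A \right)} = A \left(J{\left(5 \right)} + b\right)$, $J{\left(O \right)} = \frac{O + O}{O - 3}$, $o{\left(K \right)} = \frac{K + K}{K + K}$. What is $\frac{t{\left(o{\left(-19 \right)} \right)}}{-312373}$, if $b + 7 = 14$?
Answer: $- \frac{12}{312373} \approx -3.8416 \cdot 10^{-5}$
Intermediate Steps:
$b = 7$ ($b = -7 + 14 = 7$)
$o{\left(K \right)} = 1$ ($o{\left(K \right)} = \frac{2 K}{2 K} = 2 K \frac{1}{2 K} = 1$)
$J{\left(O \right)} = \frac{2 O}{-3 + O}$
$t{\left(A \right)} = 12 A$ ($t{\left(A \right)} = A \left(2 \cdot 5 \frac{1}{-3 + 5} + 7\right) = A \left(2 \cdot 5 \cdot \frac{1}{2} + 7\right) = A \left(5 + 7\right) = A 12 = 12 A$)
$\frac{t{\left(o{\left(-19 \right)} \right)}}{-312373} = \frac{12 \cdot 1}{-312373} = 12 \left(- \frac{1}{312373}\right) = - \frac{12}{312373}$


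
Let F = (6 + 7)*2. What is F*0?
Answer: 0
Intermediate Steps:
F = 26 (F = 13*2 = 26)
F*0 = 26*0 = 0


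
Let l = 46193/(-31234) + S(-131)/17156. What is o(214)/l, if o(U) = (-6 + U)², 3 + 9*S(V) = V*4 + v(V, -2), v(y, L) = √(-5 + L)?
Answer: -951267374996429013120/32593096102993969 - 4156180213940352*I*√7/32593096102993969 ≈ -29186.0 - 0.33738*I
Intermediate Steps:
S(V) = -⅓ + 4*V/9 + I*√7/9 (S(V) = -⅓ + (V*4 + √(-5 - 2))/9 = -⅓ + (4*V + √(-7))/9 = -⅓ + (4*V + I*√7)/9 = -⅓ + (4*V/9 + I*√7/9) = -⅓ + 4*V/9 + I*√7/9)
l = -510631735/344475324 + I*√7/154404 (l = 46193/(-31234) + (-⅓ + (4/9)*(-131) + I*√7/9)/17156 = 46193*(-1/31234) + (-⅓ - 524/9 + I*√7/9)*(1/17156) = -6599/4462 + (-527/9 + I*√7/9)*(1/17156) = -6599/4462 + (-527/154404 + I*√7/154404) = -510631735/344475324 + I*√7/154404 ≈ -1.4823 + 1.7135e-5*I)
o(214)/l = (-6 + 214)²/(-510631735/344475324 + I*√7/154404) = 208²/(-510631735/344475324 + I*√7/154404) = 43264/(-510631735/344475324 + I*√7/154404)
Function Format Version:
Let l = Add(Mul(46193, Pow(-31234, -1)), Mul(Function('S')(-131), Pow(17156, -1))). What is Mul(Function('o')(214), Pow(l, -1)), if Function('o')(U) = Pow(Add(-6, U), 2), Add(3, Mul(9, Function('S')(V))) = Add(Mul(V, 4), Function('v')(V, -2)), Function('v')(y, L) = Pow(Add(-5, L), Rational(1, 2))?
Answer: Add(Rational(-951267374996429013120, 32593096102993969), Mul(Rational(-4156180213940352, 32593096102993969), I, Pow(7, Rational(1, 2)))) ≈ Add(-29186., Mul(-0.33738, I))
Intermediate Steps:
Function('S')(V) = Add(Rational(-1, 3), Mul(Rational(4, 9), V), Mul(Rational(1, 9), I, Pow(7, Rational(1, 2)))) (Function('S')(V) = Add(Rational(-1, 3), Mul(Rational(1, 9), Add(Mul(V, 4), Pow(Add(-5, -2), Rational(1, 2))))) = Add(Rational(-1, 3), Mul(Rational(1, 9), Add(Mul(4, V), Pow(-7, Rational(1, 2))))) = Add(Rational(-1, 3), Mul(Rational(1, 9), Add(Mul(4, V), Mul(I, Pow(7, Rational(1, 2)))))) = Add(Rational(-1, 3), Add(Mul(Rational(4, 9), V), Mul(Rational(1, 9), I, Pow(7, Rational(1, 2))))) = Add(Rational(-1, 3), Mul(Rational(4, 9), V), Mul(Rational(1, 9), I, Pow(7, Rational(1, 2)))))
l = Add(Rational(-510631735, 344475324), Mul(Rational(1, 154404), I, Pow(7, Rational(1, 2)))) (l = Add(Mul(46193, Pow(-31234, -1)), Mul(Add(Rational(-1, 3), Mul(Rational(4, 9), -131), Mul(Rational(1, 9), I, Pow(7, Rational(1, 2)))), Pow(17156, -1))) = Add(Mul(46193, Rational(-1, 31234)), Mul(Add(Rational(-1, 3), Rational(-524, 9), Mul(Rational(1, 9), I, Pow(7, Rational(1, 2)))), Rational(1, 17156))) = Add(Rational(-6599, 4462), Mul(Add(Rational(-527, 9), Mul(Rational(1, 9), I, Pow(7, Rational(1, 2)))), Rational(1, 17156))) = Add(Rational(-6599, 4462), Add(Rational(-527, 154404), Mul(Rational(1, 154404), I, Pow(7, Rational(1, 2))))) = Add(Rational(-510631735, 344475324), Mul(Rational(1, 154404), I, Pow(7, Rational(1, 2)))) ≈ Add(-1.4823, Mul(1.7135e-5, I)))
Mul(Function('o')(214), Pow(l, -1)) = Mul(Pow(Add(-6, 214), 2), Pow(Add(Rational(-510631735, 344475324), Mul(Rational(1, 154404), I, Pow(7, Rational(1, 2)))), -1)) = Mul(Pow(208, 2), Pow(Add(Rational(-510631735, 344475324), Mul(Rational(1, 154404), I, Pow(7, Rational(1, 2)))), -1)) = Mul(43264, Pow(Add(Rational(-510631735, 344475324), Mul(Rational(1, 154404), I, Pow(7, Rational(1, 2)))), -1))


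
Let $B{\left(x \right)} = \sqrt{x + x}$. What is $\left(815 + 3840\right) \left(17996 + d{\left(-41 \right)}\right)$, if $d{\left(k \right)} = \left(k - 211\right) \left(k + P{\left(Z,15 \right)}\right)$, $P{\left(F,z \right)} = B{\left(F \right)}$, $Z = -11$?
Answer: $131866840 - 1173060 i \sqrt{22} \approx 1.3187 \cdot 10^{8} - 5.5021 \cdot 10^{6} i$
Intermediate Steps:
$B{\left(x \right)} = \sqrt{2} \sqrt{x}$ ($B{\left(x \right)} = \sqrt{2 x} = \sqrt{2} \sqrt{x}$)
$P{\left(F,z \right)} = \sqrt{2} \sqrt{F}$
$d{\left(k \right)} = \left(-211 + k\right) \left(k + i \sqrt{22}\right)$ ($d{\left(k \right)} = \left(k - 211\right) \left(k + \sqrt{2} \sqrt{-11}\right) = \left(-211 + k\right) \left(k + \sqrt{2} i \sqrt{11}\right) = \left(-211 + k\right) \left(k + i \sqrt{22}\right)$)
$\left(815 + 3840\right) \left(17996 + d{\left(-41 \right)}\right) = \left(815 + 3840\right) \left(17996 + \left(\left(-41\right)^{2} - -8651 - 211 i \sqrt{22} + i \left(-41\right) \sqrt{22}\right)\right) = 4655 \left(17996 + \left(1681 + 8651 - 211 i \sqrt{22} - 41 i \sqrt{22}\right)\right) = 4655 \left(17996 + \left(10332 - 252 i \sqrt{22}\right)\right) = 4655 \left(28328 - 252 i \sqrt{22}\right) = 131866840 - 1173060 i \sqrt{22}$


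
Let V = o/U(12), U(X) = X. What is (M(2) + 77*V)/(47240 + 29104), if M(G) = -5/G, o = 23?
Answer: 1741/916128 ≈ 0.0019004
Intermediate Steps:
V = 23/12 ≈ 1.9167
(M(2) + 77*V)/(47240 + 29104) = (-5/2 + 77*(23/12))/(47240 + 29104) = (-5*1/2 + 1771/12)/76344 = (-5/2 + 1771/12)*(1/76344) = (1741/12)*(1/76344) = 1741/916128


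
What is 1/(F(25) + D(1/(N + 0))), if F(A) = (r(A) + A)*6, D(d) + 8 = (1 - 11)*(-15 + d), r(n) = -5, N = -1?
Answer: 1/272 ≈ 0.0036765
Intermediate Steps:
D(d) = 142 - 10*d (D(d) = -8 + (1 - 11)*(-15 + d) = -8 - 10*(-15 + d) = -8 + (150 - 10*d) = 142 - 10*d)
F(A) = -30 + 6*A (F(A) = (-5 + A)*6 = -30 + 6*A)
1/(F(25) + D(1/(N + 0))) = 1/((-30 + 6*25) + (142 - 10/(-1 + 0))) = 1/((-30 + 150) + (142 - 10/(-1))) = 1/(120 + (142 - 10*(-1))) = 1/(120 + (142 + 10)) = 1/(120 + 152) = 1/272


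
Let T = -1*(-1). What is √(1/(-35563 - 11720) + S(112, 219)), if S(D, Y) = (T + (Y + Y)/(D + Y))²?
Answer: √1322090015460366/15650673 ≈ 2.3233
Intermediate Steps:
T = 1
S(D, Y) = (1 + 2*Y/(D + Y))² (S(D, Y) = (1 + (Y + Y)/(D + Y))² = (1 + (2*Y)/(D + Y))² = (1 + 2*Y/(D + Y))²)
√(1/(-35563 - 11720) + S(112, 219)) = √(1/(-35563 - 11720) + (112 + 3*219)²/(112 + 219)²) = √(1/(-47283) + (112 + 657)²/331²) = √(-1/47283 + (1/109561)*769²) = √(-1/47283 + (1/109561)*591361) = √(-1/47283 + 591361/109561) = √(27961212602/5180372763) = √1322090015460366/15650673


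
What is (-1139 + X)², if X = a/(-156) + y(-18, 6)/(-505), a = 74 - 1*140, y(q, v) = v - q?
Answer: 223506656119321/172396900 ≈ 1.2965e+6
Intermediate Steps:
a = -66 (a = 74 - 140 = -66)
X = 4931/13130 (X = -66/(-156) + (6 - 1*(-18))/(-505) = -66*(-1/156) + (6 + 18)*(-1/505) = 11/26 + 24*(-1/505) = 11/26 - 24/505 = 4931/13130 ≈ 0.37555)
(-1139 + X)² = (-1139 + 4931/13130)² = (-14950139/13130)² = 223506656119321/172396900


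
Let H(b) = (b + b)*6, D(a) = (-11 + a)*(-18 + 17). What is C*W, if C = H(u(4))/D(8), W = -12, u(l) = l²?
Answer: -768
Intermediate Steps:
D(a) = 11 - a (D(a) = (-11 + a)*(-1) = 11 - a)
H(b) = 12*b (H(b) = (2*b)*6 = 12*b)
C = 64 (C = (12*4²)/(11 - 1*8) = (12*16)/(11 - 8) = 192/3 = 192*(⅓) = 64)
C*W = 64*(-12) = -768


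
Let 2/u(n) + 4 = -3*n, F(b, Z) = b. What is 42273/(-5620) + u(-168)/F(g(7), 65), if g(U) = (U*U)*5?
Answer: -258921563/34422500 ≈ -7.5219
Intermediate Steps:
g(U) = 5*U² (g(U) = U²*5 = 5*U²)
u(n) = 2/(-4 - 3*n)
42273/(-5620) + u(-168)/F(g(7), 65) = 42273/(-5620) + (-2/(4 + 3*(-168)))/((5*7²)) = 42273*(-1/5620) + (-2/(4 - 504))/((5*49)) = -42273/5620 - 2/(-500)/245 = -42273/5620 - 2*(-1/500)*(1/245) = -42273/5620 + (1/250)*(1/245) = -42273/5620 + 1/61250 = -258921563/34422500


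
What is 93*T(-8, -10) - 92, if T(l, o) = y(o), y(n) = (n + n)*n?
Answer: 18508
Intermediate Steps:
y(n) = 2*n**2 (y(n) = (2*n)*n = 2*n**2)
T(l, o) = 2*o**2
93*T(-8, -10) - 92 = 93*(2*(-10)**2) - 92 = 93*(2*100) - 92 = 93*200 - 92 = 18600 - 92 = 18508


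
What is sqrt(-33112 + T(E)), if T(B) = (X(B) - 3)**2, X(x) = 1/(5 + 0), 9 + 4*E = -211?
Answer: 6*I*sqrt(22989)/5 ≈ 181.95*I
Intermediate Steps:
E = -55 (E = -9/4 + (1/4)*(-211) = -9/4 - 211/4 = -55)
X(x) = 1/5
T(B) = 196/25 (T(B) = (1/5 - 3)**2 = (-14/5)**2 = 196/25)
sqrt(-33112 + T(E)) = sqrt(-33112 + 196/25) = sqrt(-827604/25) = 6*I*sqrt(22989)/5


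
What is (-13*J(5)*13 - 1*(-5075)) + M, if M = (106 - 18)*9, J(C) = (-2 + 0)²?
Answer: 5191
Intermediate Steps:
J(C) = 4 (J(C) = (-2)² = 4)
M = 792 (M = 88*9 = 792)
(-13*J(5)*13 - 1*(-5075)) + M = (-13*4*13 - 1*(-5075)) + 792 = (-52*13 + 5075) + 792 = (-676 + 5075) + 792 = 4399 + 792 = 5191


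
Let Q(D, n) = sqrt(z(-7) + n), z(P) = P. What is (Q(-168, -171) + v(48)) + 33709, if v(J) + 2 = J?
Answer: 33755 + I*sqrt(178) ≈ 33755.0 + 13.342*I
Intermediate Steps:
v(J) = -2 + J
Q(D, n) = sqrt(-7 + n)
(Q(-168, -171) + v(48)) + 33709 = (sqrt(-7 - 171) + (-2 + 48)) + 33709 = (sqrt(-178) + 46) + 33709 = (I*sqrt(178) + 46) + 33709 = (46 + I*sqrt(178)) + 33709 = 33755 + I*sqrt(178)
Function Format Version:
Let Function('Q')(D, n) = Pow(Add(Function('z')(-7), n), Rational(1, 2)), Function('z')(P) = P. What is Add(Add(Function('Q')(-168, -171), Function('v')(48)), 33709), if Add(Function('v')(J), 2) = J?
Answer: Add(33755, Mul(I, Pow(178, Rational(1, 2)))) ≈ Add(33755., Mul(13.342, I))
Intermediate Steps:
Function('v')(J) = Add(-2, J)
Function('Q')(D, n) = Pow(Add(-7, n), Rational(1, 2))
Add(Add(Function('Q')(-168, -171), Function('v')(48)), 33709) = Add(Add(Pow(Add(-7, -171), Rational(1, 2)), Add(-2, 48)), 33709) = Add(Add(Pow(-178, Rational(1, 2)), 46), 33709) = Add(Add(Mul(I, Pow(178, Rational(1, 2))), 46), 33709) = Add(Add(46, Mul(I, Pow(178, Rational(1, 2)))), 33709) = Add(33755, Mul(I, Pow(178, Rational(1, 2))))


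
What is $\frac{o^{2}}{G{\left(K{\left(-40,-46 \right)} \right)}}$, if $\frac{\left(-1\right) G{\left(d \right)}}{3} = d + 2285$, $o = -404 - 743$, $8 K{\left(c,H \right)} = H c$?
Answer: $- \frac{1315609}{7545} \approx -174.37$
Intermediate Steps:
$K{\left(c,H \right)} = \frac{H c}{8}$
$o = -1147$
$G{\left(d \right)} = -6855 - 3 d$ ($G{\left(d \right)} = - 3 \left(d + 2285\right) = - 3 \left(2285 + d\right) = -6855 - 3 d$)
$\frac{o^{2}}{G{\left(K{\left(-40,-46 \right)} \right)}} = \frac{\left(-1147\right)^{2}}{-6855 - 3 \cdot \frac{1}{8} \left(-46\right) \left(-40\right)} = \frac{1315609}{-6855 - 690} = \frac{1315609}{-7545} = 1315609 \left(- \frac{1}{7545}\right) = - \frac{1315609}{7545}$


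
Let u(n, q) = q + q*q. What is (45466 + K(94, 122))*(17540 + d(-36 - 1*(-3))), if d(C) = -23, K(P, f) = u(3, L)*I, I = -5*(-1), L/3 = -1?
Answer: 796953432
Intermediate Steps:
L = -3 (L = 3*(-1) = -3)
u(n, q) = q + q**2
I = 5
K(P, f) = 30 (K(P, f) = -3*(1 - 3)*5 = -3*(-2)*5 = 6*5 = 30)
(45466 + K(94, 122))*(17540 + d(-36 - 1*(-3))) = (45466 + 30)*(17540 - 23) = 45496*17517 = 796953432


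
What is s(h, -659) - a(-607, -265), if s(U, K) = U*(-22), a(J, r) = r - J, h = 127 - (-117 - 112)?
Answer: -8174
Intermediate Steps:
h = 356 (h = 127 - 1*(-229) = 127 + 229 = 356)
s(U, K) = -22*U
s(h, -659) - a(-607, -265) = -22*356 - (-265 - 1*(-607)) = -7832 - (-265 + 607) = -7832 - 1*342 = -7832 - 342 = -8174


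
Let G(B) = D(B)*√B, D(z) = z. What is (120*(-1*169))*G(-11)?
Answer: 223080*I*√11 ≈ 7.3987e+5*I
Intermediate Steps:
G(B) = B^(3/2) (G(B) = B*√B = B^(3/2))
(120*(-1*169))*G(-11) = (120*(-1*169))*(-11)^(3/2) = (120*(-169))*(-11*I*√11) = -(-223080)*I*√11 = 223080*I*√11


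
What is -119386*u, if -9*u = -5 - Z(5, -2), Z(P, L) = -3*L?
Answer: -1313246/9 ≈ -1.4592e+5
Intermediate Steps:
u = 11/9 (u = -(-5 - (-3)*(-2))/9 = -(-5 - 1*6)/9 = -(-5 - 6)/9 = -⅑*(-11) = 11/9 ≈ 1.2222)
-119386*u = -119386*11/9 = -1313246/9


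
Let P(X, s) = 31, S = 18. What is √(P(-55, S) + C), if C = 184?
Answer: √215 ≈ 14.663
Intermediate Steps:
√(P(-55, S) + C) = √(31 + 184) = √215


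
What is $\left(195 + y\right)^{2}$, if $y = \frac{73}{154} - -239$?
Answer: $\frac{4476814281}{23716} \approx 1.8877 \cdot 10^{5}$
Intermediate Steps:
$y = \frac{36879}{154}$ ($y = 73 \cdot \frac{1}{154} + 239 = \frac{73}{154} + 239 = \frac{36879}{154} \approx 239.47$)
$\left(195 + y\right)^{2} = \left(195 + \frac{36879}{154}\right)^{2} = \left(\frac{66909}{154}\right)^{2} = \frac{4476814281}{23716}$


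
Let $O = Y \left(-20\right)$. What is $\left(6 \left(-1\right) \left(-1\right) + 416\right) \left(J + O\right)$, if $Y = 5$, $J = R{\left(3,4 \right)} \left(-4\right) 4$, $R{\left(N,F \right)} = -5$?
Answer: $-8440$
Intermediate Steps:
$J = 80$ ($J = \left(-5\right) \left(-4\right) 4 = 20 \cdot 4 = 80$)
$O = -100$ ($O = 5 \left(-20\right) = -100$)
$\left(6 \left(-1\right) \left(-1\right) + 416\right) \left(J + O\right) = \left(6 \left(-1\right) \left(-1\right) + 416\right) \left(80 - 100\right) = \left(\left(-6\right) \left(-1\right) + 416\right) \left(-20\right) = \left(6 + 416\right) \left(-20\right) = 422 \left(-20\right) = -8440$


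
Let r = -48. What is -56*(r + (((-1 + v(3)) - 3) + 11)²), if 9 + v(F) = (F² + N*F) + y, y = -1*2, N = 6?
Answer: -26936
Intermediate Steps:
y = -2
v(F) = -11 + F² + 6*F (v(F) = -9 + ((F² + 6*F) - 2) = -9 + (-2 + F² + 6*F) = -11 + F² + 6*F)
-56*(r + (((-1 + v(3)) - 3) + 11)²) = -56*(-48 + (((-1 + (-11 + 3² + 6*3)) - 3) + 11)²) = -56*(-48 + (((-1 + (-11 + 9 + 18)) - 3) + 11)²) = -56*(-48 + (((-1 + 16) - 3) + 11)²) = -56*(-48 + ((15 - 3) + 11)²) = -56*(-48 + (12 + 11)²) = -56*(-48 + 23²) = -56*(-48 + 529) = -56*481 = -26936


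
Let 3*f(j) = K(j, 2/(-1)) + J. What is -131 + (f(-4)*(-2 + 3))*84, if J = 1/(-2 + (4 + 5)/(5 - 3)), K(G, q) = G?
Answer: -1159/5 ≈ -231.80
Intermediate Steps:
J = ⅖ (J = 1/(-2 + 9/2) = 1/(5/2) = ⅖ ≈ 0.40000)
f(j) = 2/15 + j/3 (f(j) = (j + ⅖)/3 = (⅖ + j)/3 = 2/15 + j/3)
-131 + (f(-4)*(-2 + 3))*84 = -131 + ((2/15 + (⅓)*(-4))*(-2 + 3))*84 = -131 + ((2/15 - 4/3)*1)*84 = -131 - 6/5*1*84 = -131 - 6/5*84 = -131 - 504/5 = -1159/5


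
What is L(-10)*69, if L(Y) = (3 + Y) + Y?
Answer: -1173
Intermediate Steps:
L(Y) = 3 + 2*Y
L(-10)*69 = (3 + 2*(-10))*69 = (3 - 20)*69 = -17*69 = -1173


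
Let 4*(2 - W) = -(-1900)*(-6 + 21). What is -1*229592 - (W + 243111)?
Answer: -465580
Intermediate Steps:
W = -7123 (W = 2 - (-95)*(-20*(-6 + 21))/4 = 2 - (-95)*(-20*15)/4 = 2 - (-95)*(-300)/4 = 2 - ¼*28500 = 2 - 7125 = -7123)
-1*229592 - (W + 243111) = -1*229592 - (-7123 + 243111) = -229592 - 1*235988 = -229592 - 235988 = -465580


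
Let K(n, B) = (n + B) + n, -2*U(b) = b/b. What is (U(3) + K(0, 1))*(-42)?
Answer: -21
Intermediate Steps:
U(b) = -½ (U(b) = -b/(2*b) = -½*1 = -½)
K(n, B) = B + 2*n (K(n, B) = (B + n) + n = B + 2*n)
(U(3) + K(0, 1))*(-42) = (-½ + (1 + 2*0))*(-42) = (-½ + (1 + 0))*(-42) = (-½ + 1)*(-42) = (½)*(-42) = -21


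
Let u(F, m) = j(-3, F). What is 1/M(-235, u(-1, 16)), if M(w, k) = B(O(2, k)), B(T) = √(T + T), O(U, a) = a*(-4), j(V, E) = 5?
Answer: -I*√10/20 ≈ -0.15811*I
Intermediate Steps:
O(U, a) = -4*a
u(F, m) = 5
B(T) = √2*√T (B(T) = √(2*T) = √2*√T)
M(w, k) = 2*√2*√(-k) (M(w, k) = √2*√(-4*k) = √2*(2*√(-k)) = 2*√2*√(-k))
1/M(-235, u(-1, 16)) = 1/(2*√2*√(-1*5)) = 1/(2*√2*√(-5)) = 1/(2*√2*(I*√5)) = 1/(2*I*√10) = -I*√10/20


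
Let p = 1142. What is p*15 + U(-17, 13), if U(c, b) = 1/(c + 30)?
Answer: 222691/13 ≈ 17130.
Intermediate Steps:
U(c, b) = 1/(30 + c)
p*15 + U(-17, 13) = 1142*15 + 1/(30 - 17) = 17130 + 1/13 = 222691/13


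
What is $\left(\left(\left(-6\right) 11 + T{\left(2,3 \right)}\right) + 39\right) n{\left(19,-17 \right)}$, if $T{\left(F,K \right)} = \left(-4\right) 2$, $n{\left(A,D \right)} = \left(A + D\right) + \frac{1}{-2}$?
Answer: $- \frac{105}{2} \approx -52.5$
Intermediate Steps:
$n{\left(A,D \right)} = - \frac{1}{2} + A + D$ ($n{\left(A,D \right)} = \left(A + D\right) - \frac{1}{2} = - \frac{1}{2} + A + D$)
$T{\left(F,K \right)} = -8$
$\left(\left(\left(-6\right) 11 + T{\left(2,3 \right)}\right) + 39\right) n{\left(19,-17 \right)} = \left(\left(\left(-6\right) 11 - 8\right) + 39\right) \left(- \frac{1}{2} + 19 - 17\right) = \left(\left(-66 - 8\right) + 39\right) \frac{3}{2} = \left(-74 + 39\right) \frac{3}{2} = \left(-35\right) \frac{3}{2} = - \frac{105}{2}$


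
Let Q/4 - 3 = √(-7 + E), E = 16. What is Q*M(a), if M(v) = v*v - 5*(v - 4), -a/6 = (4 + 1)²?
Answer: 558480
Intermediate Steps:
Q = 24 (Q = 12 + 4*√(-7 + 16) = 12 + 4*√9 = 12 + 4*3 = 12 + 12 = 24)
a = -150 (a = -6*(4 + 1)² = -6*5² = -6*25 = -150)
M(v) = 20 + v² - 5*v (M(v) = v² - 5*(-4 + v) = v² + (20 - 5*v) = 20 + v² - 5*v)
Q*M(a) = 24*(20 + (-150)² - 5*(-150)) = 24*(20 + 22500 + 750) = 24*23270 = 558480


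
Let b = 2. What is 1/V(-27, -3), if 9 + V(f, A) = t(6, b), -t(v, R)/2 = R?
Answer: -1/13 ≈ -0.076923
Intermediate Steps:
t(v, R) = -2*R
V(f, A) = -13 (V(f, A) = -9 - 2*2 = -9 - 4 = -13)
1/V(-27, -3) = 1/(-13) = -1/13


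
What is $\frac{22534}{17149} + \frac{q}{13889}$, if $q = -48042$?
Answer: $- \frac{30052796}{14010733} \approx -2.145$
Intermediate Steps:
$\frac{22534}{17149} + \frac{q}{13889} = \frac{22534}{17149} - \frac{48042}{13889} = 22534 \cdot \frac{1}{17149} - \frac{2826}{817} = \frac{22534}{17149} - \frac{2826}{817} = - \frac{30052796}{14010733}$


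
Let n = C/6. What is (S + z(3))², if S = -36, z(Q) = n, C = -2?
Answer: 11881/9 ≈ 1320.1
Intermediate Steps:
n = -⅓ (n = -2/6 = -2*⅙ = -⅓ ≈ -0.33333)
z(Q) = -⅓
(S + z(3))² = (-36 - ⅓)² = (-109/3)² = 11881/9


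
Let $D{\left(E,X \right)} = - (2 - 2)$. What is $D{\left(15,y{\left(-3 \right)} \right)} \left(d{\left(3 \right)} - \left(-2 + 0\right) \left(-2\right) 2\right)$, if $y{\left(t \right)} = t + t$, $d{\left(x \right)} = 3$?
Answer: $0$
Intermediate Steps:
$y{\left(t \right)} = 2 t$
$D{\left(E,X \right)} = 0$ ($D{\left(E,X \right)} = \left(-1\right) 0 = 0$)
$D{\left(15,y{\left(-3 \right)} \right)} \left(d{\left(3 \right)} - \left(-2 + 0\right) \left(-2\right) 2\right) = 0 \left(3 - \left(-2 + 0\right) \left(-2\right) 2\right) = 0 \left(3 - \left(-2\right) \left(-2\right) 2\right) = 0 \left(3 - 4 \cdot 2\right) = 0 \left(3 - 8\right) = 0 \left(-5\right) = 0$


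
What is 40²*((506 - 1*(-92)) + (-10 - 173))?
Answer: 664000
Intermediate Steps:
40²*((506 - 1*(-92)) + (-10 - 173)) = 1600*((506 + 92) - 183) = 1600*(598 - 183) = 1600*415 = 664000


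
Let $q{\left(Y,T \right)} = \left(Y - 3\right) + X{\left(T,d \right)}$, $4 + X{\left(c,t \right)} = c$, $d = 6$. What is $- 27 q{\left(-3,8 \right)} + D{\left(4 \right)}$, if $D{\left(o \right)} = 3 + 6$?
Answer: $63$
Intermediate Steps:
$D{\left(o \right)} = 9$
$X{\left(c,t \right)} = -4 + c$
$q{\left(Y,T \right)} = -7 + T + Y$ ($q{\left(Y,T \right)} = \left(Y - 3\right) + \left(-4 + T\right) = \left(-3 + Y\right) + \left(-4 + T\right) = -7 + T + Y$)
$- 27 q{\left(-3,8 \right)} + D{\left(4 \right)} = - 27 \left(-7 + 8 - 3\right) + 9 = \left(-27\right) \left(-2\right) + 9 = 54 + 9 = 63$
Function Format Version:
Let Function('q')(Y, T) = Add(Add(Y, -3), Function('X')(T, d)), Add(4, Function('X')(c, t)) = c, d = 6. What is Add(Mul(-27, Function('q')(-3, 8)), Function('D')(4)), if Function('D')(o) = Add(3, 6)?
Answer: 63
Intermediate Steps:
Function('D')(o) = 9
Function('X')(c, t) = Add(-4, c)
Function('q')(Y, T) = Add(-7, T, Y) (Function('q')(Y, T) = Add(Add(Y, -3), Add(-4, T)) = Add(Add(-3, Y), Add(-4, T)) = Add(-7, T, Y))
Add(Mul(-27, Function('q')(-3, 8)), Function('D')(4)) = Add(Mul(-27, Add(-7, 8, -3)), 9) = Add(Mul(-27, -2), 9) = Add(54, 9) = 63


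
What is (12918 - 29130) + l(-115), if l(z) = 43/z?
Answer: -1864423/115 ≈ -16212.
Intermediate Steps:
(12918 - 29130) + l(-115) = (12918 - 29130) + 43/(-115) = -16212 + 43*(-1/115) = -16212 - 43/115 = -1864423/115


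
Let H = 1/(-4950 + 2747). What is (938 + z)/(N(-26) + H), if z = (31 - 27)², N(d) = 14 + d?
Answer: -2101662/26437 ≈ -79.497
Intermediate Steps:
H = -1/2203 (H = 1/(-2203) = -1/2203 ≈ -0.00045393)
z = 16 (z = 4² = 16)
(938 + z)/(N(-26) + H) = (938 + 16)/((14 - 26) - 1/2203) = 954/(-12 - 1/2203) = 954/(-26437/2203) = 954*(-2203/26437) = -2101662/26437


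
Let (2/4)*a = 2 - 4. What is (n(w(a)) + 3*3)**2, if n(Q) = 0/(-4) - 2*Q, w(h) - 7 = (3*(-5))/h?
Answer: 625/4 ≈ 156.25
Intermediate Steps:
a = -4 (a = 2*(2 - 4) = 2*(-2) = -4)
w(h) = 7 - 15/h (w(h) = 7 + (3*(-5))/h = 7 - 15/h)
n(Q) = -2*Q (n(Q) = 0*(-1/4) - 2*Q = 0 - 2*Q = -2*Q)
(n(w(a)) + 3*3)**2 = (-2*(7 - 15/(-4)) + 3*3)**2 = (-2*(7 - 15*(-1/4)) + 9)**2 = (-2*(7 + 15/4) + 9)**2 = (-2*43/4 + 9)**2 = (-43/2 + 9)**2 = (-25/2)**2 = 625/4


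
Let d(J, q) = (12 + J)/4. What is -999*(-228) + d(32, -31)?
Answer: 227783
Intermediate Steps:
d(J, q) = 3 + J/4 (d(J, q) = (12 + J)*(¼) = 3 + J/4)
-999*(-228) + d(32, -31) = -999*(-228) + (3 + (¼)*32) = 227772 + (3 + 8) = 227772 + 11 = 227783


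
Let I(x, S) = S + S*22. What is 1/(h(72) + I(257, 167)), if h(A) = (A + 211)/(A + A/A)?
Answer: 73/280676 ≈ 0.00026009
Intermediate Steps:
h(A) = (211 + A)/(1 + A) (h(A) = (211 + A)/(A + 1) = (211 + A)/(1 + A))
I(x, S) = 23*S (I(x, S) = S + 22*S = 23*S)
1/(h(72) + I(257, 167)) = 1/((211 + 72)/(1 + 72) + 23*167) = 1/(283/73 + 3841) = 1/(280676/73) = 73/280676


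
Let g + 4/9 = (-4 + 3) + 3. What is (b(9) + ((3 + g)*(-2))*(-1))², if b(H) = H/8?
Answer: 543169/5184 ≈ 104.78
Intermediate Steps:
g = 14/9 (g = -4/9 + ((-4 + 3) + 3) = -4/9 + (-1 + 3) = -4/9 + 2 = 14/9 ≈ 1.5556)
b(H) = H/8 (b(H) = H*(⅛) = H/8)
(b(9) + ((3 + g)*(-2))*(-1))² = ((⅛)*9 + ((3 + 14/9)*(-2))*(-1))² = (9/8 + ((41/9)*(-2))*(-1))² = (9/8 - 82/9*(-1))² = (9/8 + 82/9)² = (737/72)² = 543169/5184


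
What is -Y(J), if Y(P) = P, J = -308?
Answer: 308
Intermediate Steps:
-Y(J) = -1*(-308) = 308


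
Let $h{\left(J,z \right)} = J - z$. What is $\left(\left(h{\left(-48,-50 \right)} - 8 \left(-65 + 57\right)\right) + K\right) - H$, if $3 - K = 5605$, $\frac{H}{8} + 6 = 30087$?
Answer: $-246184$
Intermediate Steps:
$H = 240648$ ($H = -48 + 8 \cdot 30087 = -48 + 240696 = 240648$)
$K = -5602$ ($K = 3 - 5605 = -5602$)
$\left(\left(h{\left(-48,-50 \right)} - 8 \left(-65 + 57\right)\right) + K\right) - H = \left(\left(\left(-48 - -50\right) - 8 \left(-65 + 57\right)\right) - 5602\right) - 240648 = \left(\left(\left(-48 + 50\right) - -64\right) - 5602\right) - 240648 = \left(\left(2 + 64\right) - 5602\right) - 240648 = \left(66 - 5602\right) - 240648 = -5536 - 240648 = -246184$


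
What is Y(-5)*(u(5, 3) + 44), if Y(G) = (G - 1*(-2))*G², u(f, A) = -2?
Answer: -3150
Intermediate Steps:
Y(G) = G²*(2 + G) (Y(G) = (G + 2)*G² = (2 + G)*G² = G²*(2 + G))
Y(-5)*(u(5, 3) + 44) = ((-5)²*(2 - 5))*(-2 + 44) = (25*(-3))*42 = -75*42 = -3150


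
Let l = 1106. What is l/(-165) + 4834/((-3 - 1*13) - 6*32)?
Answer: -513829/17160 ≈ -29.943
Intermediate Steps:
l/(-165) + 4834/((-3 - 1*13) - 6*32) = 1106/(-165) + 4834/((-3 - 1*13) - 6*32) = 1106*(-1/165) + 4834/((-3 - 13) - 192) = -1106/165 + 4834/(-16 - 192) = -1106/165 + 4834/(-208) = -1106/165 + 4834*(-1/208) = -1106/165 - 2417/104 = -513829/17160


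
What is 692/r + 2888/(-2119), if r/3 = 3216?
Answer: -6599269/5111028 ≈ -1.2912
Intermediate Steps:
r = 9648 (r = 3*3216 = 9648)
692/r + 2888/(-2119) = 692/9648 + 2888/(-2119) = 692*(1/9648) + 2888*(-1/2119) = 173/2412 - 2888/2119 = -6599269/5111028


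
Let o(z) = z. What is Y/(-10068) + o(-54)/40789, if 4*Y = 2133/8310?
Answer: -2017628913/1516717754720 ≈ -0.0013303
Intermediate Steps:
Y = 711/11080 (Y = (2133/8310)/4 = (2133*(1/8310))/4 = (1/4)*(711/2770) = 711/11080 ≈ 0.064170)
Y/(-10068) + o(-54)/40789 = (711/11080)/(-10068) - 54/40789 = (711/11080)*(-1/10068) - 54*1/40789 = -237/37184480 - 54/40789 = -2017628913/1516717754720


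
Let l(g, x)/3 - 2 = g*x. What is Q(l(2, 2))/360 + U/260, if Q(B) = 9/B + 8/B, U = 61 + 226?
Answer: 93209/84240 ≈ 1.1065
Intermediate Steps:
l(g, x) = 6 + 3*g*x (l(g, x) = 6 + 3*(g*x) = 6 + 3*g*x)
U = 287
Q(B) = 17/B
Q(l(2, 2))/360 + U/260 = (17/(6 + 3*2*2))/360 + 287/260 = (17/(6 + 12))*(1/360) + 287*(1/260) = (17/18)*(1/360) + 287/260 = 17/6480 + 287/260 = 93209/84240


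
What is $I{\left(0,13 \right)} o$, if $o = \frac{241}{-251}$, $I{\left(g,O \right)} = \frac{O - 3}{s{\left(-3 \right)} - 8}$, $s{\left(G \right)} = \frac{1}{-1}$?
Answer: $\frac{2410}{2259} \approx 1.0668$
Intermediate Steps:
$s{\left(G \right)} = -1$
$I{\left(g,O \right)} = \frac{1}{3} - \frac{O}{9}$ ($I{\left(g,O \right)} = \frac{O - 3}{-1 - 8} = \frac{-3 + O}{-9} = \left(-3 + O\right) \left(- \frac{1}{9}\right) = \frac{1}{3} - \frac{O}{9}$)
$o = - \frac{241}{251}$ ($o = 241 \left(- \frac{1}{251}\right) = - \frac{241}{251} \approx -0.96016$)
$I{\left(0,13 \right)} o = \left(\frac{1}{3} - \frac{13}{9}\right) \left(- \frac{241}{251}\right) = \left(- \frac{10}{9}\right) \left(- \frac{241}{251}\right) = \frac{2410}{2259}$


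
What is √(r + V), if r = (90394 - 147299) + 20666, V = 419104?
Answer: √382865 ≈ 618.76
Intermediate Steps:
r = -36239 (r = -56905 + 20666 = -36239)
√(r + V) = √(-36239 + 419104) = √382865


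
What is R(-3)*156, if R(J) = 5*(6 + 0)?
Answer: 4680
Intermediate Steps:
R(J) = 30 (R(J) = 5*6 = 30)
R(-3)*156 = 30*156 = 4680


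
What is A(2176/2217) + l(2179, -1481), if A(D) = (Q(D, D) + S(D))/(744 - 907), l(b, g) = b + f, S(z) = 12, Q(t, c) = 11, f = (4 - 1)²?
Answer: 356621/163 ≈ 2187.9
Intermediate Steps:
f = 9 (f = 3² = 9)
l(b, g) = 9 + b (l(b, g) = b + 9 = 9 + b)
A(D) = -23/163 (A(D) = (11 + 12)/(744 - 907) = 23/(-163) = 23*(-1/163) = -23/163)
A(2176/2217) + l(2179, -1481) = -23/163 + (9 + 2179) = -23/163 + 2188 = 356621/163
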